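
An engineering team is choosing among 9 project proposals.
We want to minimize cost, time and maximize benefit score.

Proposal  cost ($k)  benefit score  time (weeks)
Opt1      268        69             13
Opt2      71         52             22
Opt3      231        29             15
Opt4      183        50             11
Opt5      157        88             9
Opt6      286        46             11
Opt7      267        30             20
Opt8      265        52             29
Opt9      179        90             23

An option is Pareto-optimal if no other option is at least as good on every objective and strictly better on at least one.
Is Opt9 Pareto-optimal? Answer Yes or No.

Yes

Opt1: worse on cost (268 vs 179).
Opt2: worse on benefit score (52 vs 90).
Opt3: worse on cost (231 vs 179).
Opt4: worse on cost (183 vs 179).
Opt5: worse on benefit score (88 vs 90).
Opt6: worse on cost (286 vs 179).
Opt7: worse on cost (267 vs 179).
Opt8: worse on cost (265 vs 179).
No option is at least as good as Opt9 on every objective and strictly better on one.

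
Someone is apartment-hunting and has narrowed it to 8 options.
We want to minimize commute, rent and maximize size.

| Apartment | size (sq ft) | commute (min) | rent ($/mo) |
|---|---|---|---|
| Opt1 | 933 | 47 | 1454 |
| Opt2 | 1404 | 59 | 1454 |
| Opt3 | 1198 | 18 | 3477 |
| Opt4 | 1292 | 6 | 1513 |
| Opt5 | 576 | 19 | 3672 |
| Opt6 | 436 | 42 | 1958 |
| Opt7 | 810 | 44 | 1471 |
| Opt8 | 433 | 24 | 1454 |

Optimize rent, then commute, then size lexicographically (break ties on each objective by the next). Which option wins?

Opt8

First minimize rent: best is 1454, kept {Opt1, Opt2, Opt8}.
Then minimize commute: best is 24, kept {Opt8}.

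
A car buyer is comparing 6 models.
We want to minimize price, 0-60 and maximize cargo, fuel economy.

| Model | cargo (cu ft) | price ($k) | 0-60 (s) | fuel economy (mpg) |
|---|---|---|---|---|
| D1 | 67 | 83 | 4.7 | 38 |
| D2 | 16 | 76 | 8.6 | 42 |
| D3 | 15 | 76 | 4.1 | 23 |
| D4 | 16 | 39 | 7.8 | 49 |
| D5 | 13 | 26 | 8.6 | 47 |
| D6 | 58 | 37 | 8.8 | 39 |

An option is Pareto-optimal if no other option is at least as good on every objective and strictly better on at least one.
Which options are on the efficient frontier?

D1: not dominated (best cargo).
D2: dominated by D4 (cargo 16≥16, price 39≤76, 0-60 7.8≤8.6, fuel economy 49≥42).
D3: not dominated (best 0-60).
D4: not dominated (best fuel economy).
D5: not dominated (best price).
D6: not dominated.

D1, D3, D4, D5, D6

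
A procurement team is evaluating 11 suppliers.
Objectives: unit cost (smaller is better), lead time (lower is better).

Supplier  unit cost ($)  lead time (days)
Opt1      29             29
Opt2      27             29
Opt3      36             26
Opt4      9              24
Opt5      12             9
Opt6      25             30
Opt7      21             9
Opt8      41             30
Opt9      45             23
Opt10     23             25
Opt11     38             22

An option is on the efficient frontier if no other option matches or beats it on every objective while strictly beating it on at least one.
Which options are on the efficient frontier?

Opt4, Opt5

Opt1: dominated by Opt2 (unit cost 27≤29, lead time 29≤29).
Opt2: dominated by Opt4 (unit cost 9≤27, lead time 24≤29).
Opt3: dominated by Opt4 (unit cost 9≤36, lead time 24≤26).
Opt4: not dominated (best unit cost).
Opt5: not dominated.
Opt6: dominated by Opt4 (unit cost 9≤25, lead time 24≤30).
Opt7: dominated by Opt5 (unit cost 12≤21, lead time 9≤9).
Opt8: dominated by Opt1 (unit cost 29≤41, lead time 29≤30).
Opt9: dominated by Opt5 (unit cost 12≤45, lead time 9≤23).
Opt10: dominated by Opt4 (unit cost 9≤23, lead time 24≤25).
Opt11: dominated by Opt5 (unit cost 12≤38, lead time 9≤22).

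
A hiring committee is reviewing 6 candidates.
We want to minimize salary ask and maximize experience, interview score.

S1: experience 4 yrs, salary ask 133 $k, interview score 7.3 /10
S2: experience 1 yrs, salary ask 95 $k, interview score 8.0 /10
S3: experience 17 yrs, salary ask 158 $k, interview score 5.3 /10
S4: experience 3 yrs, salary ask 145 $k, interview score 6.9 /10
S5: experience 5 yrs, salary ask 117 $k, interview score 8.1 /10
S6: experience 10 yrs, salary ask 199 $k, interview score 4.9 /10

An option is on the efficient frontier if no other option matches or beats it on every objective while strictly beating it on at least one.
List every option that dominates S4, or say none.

S1, S5

S1: experience 4≥3, salary ask 133≤145, interview score 7.3≥6.9 — dominates S4.
S5: experience 5≥3, salary ask 117≤145, interview score 8.1≥6.9 — dominates S4.
Others (S2, S3, S6) are each worse than S4 on at least one objective.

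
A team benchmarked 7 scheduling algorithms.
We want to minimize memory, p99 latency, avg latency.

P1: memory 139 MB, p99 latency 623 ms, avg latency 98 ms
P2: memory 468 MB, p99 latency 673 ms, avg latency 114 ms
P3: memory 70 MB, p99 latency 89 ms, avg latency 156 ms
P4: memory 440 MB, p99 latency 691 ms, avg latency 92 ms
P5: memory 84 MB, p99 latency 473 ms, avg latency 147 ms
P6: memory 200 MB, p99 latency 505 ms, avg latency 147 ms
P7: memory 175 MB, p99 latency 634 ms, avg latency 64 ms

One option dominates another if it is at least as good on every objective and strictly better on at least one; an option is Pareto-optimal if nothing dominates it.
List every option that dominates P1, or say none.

none

P2: worse on memory (468 vs 139).
P3: worse on avg latency (156 vs 98).
P4: worse on memory (440 vs 139).
P5: worse on avg latency (147 vs 98).
P6: worse on memory (200 vs 139).
P7: worse on memory (175 vs 139).
No option dominates P1.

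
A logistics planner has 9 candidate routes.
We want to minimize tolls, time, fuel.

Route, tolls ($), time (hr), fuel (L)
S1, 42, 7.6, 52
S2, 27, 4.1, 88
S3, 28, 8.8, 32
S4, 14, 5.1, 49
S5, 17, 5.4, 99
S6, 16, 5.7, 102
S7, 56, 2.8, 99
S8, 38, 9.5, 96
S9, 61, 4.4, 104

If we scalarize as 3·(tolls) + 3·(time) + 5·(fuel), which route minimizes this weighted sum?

S3

S1: 3·42 + 3·7.6 + 5·52 = 408.8
S2: 3·27 + 3·4.1 + 5·88 = 533.3
S3: 3·28 + 3·8.8 + 5·32 = 270.4
S4: 3·14 + 3·5.1 + 5·49 = 302.3
S5: 3·17 + 3·5.4 + 5·99 = 562.2
S6: 3·16 + 3·5.7 + 5·102 = 575.1
S7: 3·56 + 3·2.8 + 5·99 = 671.4
S8: 3·38 + 3·9.5 + 5·96 = 622.5
S9: 3·61 + 3·4.4 + 5·104 = 716.2
Lowest: S3 at 270.4.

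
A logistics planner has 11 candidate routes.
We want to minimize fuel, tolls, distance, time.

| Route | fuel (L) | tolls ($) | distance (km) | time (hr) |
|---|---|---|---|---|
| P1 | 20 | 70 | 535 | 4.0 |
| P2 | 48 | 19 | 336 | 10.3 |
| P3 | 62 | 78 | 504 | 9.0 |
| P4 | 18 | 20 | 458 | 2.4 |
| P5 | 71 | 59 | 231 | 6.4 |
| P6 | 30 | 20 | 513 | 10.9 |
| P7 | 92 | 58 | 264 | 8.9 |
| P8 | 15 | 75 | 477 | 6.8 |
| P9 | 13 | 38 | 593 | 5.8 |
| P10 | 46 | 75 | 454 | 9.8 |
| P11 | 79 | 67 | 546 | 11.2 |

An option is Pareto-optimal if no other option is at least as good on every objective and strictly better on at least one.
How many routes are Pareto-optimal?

7

P1: dominated by P4 (fuel 18≤20, tolls 20≤70, distance 458≤535, time 2.4≤4.0).
P2: not dominated (best tolls).
P3: dominated by P4 (fuel 18≤62, tolls 20≤78, distance 458≤504, time 2.4≤9.0).
P4: not dominated (best time).
P5: not dominated (best distance).
P6: dominated by P4 (fuel 18≤30, tolls 20≤20, distance 458≤513, time 2.4≤10.9).
P7: not dominated.
P8: not dominated.
P9: not dominated (best fuel).
P10: not dominated.
P11: dominated by P2 (fuel 48≤79, tolls 19≤67, distance 336≤546, time 10.3≤11.2).
Pareto-optimal: P2, P4, P5, P7, P8, P9, P10 → 7.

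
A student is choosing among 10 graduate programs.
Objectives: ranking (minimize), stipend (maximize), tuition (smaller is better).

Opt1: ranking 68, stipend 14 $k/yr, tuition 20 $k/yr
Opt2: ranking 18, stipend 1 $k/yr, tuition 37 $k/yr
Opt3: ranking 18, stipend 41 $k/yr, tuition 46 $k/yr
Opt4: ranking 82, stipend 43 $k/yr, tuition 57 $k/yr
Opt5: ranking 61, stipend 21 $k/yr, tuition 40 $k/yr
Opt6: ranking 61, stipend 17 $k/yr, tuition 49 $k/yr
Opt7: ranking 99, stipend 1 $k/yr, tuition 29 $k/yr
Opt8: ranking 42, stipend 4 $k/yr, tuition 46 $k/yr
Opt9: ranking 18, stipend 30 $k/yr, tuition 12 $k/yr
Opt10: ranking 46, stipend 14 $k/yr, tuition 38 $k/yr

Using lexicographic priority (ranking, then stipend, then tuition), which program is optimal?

Opt3

First minimize ranking: best is 18, kept {Opt2, Opt3, Opt9}.
Then maximize stipend: best is 41, kept {Opt3}.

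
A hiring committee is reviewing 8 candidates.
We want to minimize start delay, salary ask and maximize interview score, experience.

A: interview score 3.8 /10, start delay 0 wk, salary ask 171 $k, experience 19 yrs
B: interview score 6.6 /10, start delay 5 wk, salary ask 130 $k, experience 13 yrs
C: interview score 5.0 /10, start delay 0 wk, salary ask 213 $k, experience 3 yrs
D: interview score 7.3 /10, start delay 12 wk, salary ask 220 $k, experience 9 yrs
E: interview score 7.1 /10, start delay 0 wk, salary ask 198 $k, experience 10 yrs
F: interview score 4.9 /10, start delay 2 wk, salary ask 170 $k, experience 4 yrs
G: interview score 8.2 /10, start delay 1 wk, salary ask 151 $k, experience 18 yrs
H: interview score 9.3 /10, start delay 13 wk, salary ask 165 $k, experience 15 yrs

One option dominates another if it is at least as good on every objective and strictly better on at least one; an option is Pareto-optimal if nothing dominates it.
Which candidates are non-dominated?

A, B, E, G, H

A: not dominated (best experience).
B: not dominated (best salary ask).
C: dominated by E (interview score 7.1≥5.0, start delay 0≤0, salary ask 198≤213, experience 10≥3).
D: dominated by G (interview score 8.2≥7.3, start delay 1≤12, salary ask 151≤220, experience 18≥9).
E: not dominated.
F: dominated by G (interview score 8.2≥4.9, start delay 1≤2, salary ask 151≤170, experience 18≥4).
G: not dominated.
H: not dominated (best interview score).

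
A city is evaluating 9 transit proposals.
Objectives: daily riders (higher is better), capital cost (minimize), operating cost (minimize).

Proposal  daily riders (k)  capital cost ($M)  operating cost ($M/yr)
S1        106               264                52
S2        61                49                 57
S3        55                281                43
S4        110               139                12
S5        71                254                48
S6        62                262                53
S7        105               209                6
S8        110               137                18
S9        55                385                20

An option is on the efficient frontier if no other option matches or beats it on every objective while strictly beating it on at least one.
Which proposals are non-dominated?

S2, S4, S7, S8

S1: dominated by S4 (daily riders 110≥106, capital cost 139≤264, operating cost 12≤52).
S2: not dominated (best capital cost).
S3: dominated by S4 (daily riders 110≥55, capital cost 139≤281, operating cost 12≤43).
S4: not dominated.
S5: dominated by S4 (daily riders 110≥71, capital cost 139≤254, operating cost 12≤48).
S6: dominated by S4 (daily riders 110≥62, capital cost 139≤262, operating cost 12≤53).
S7: not dominated (best operating cost).
S8: not dominated.
S9: dominated by S4 (daily riders 110≥55, capital cost 139≤385, operating cost 12≤20).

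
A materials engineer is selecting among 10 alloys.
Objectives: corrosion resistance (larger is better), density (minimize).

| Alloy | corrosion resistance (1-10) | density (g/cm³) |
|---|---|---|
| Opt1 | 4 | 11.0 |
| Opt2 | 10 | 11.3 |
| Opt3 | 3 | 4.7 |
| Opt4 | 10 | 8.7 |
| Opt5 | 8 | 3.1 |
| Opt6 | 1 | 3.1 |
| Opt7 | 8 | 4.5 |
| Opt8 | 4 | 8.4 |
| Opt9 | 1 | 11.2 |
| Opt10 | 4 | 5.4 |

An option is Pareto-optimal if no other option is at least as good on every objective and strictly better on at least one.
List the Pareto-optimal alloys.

Opt4, Opt5

Opt1: dominated by Opt4 (corrosion resistance 10≥4, density 8.7≤11.0).
Opt2: dominated by Opt4 (corrosion resistance 10≥10, density 8.7≤11.3).
Opt3: dominated by Opt5 (corrosion resistance 8≥3, density 3.1≤4.7).
Opt4: not dominated.
Opt5: not dominated.
Opt6: dominated by Opt5 (corrosion resistance 8≥1, density 3.1≤3.1).
Opt7: dominated by Opt5 (corrosion resistance 8≥8, density 3.1≤4.5).
Opt8: dominated by Opt5 (corrosion resistance 8≥4, density 3.1≤8.4).
Opt9: dominated by Opt1 (corrosion resistance 4≥1, density 11.0≤11.2).
Opt10: dominated by Opt5 (corrosion resistance 8≥4, density 3.1≤5.4).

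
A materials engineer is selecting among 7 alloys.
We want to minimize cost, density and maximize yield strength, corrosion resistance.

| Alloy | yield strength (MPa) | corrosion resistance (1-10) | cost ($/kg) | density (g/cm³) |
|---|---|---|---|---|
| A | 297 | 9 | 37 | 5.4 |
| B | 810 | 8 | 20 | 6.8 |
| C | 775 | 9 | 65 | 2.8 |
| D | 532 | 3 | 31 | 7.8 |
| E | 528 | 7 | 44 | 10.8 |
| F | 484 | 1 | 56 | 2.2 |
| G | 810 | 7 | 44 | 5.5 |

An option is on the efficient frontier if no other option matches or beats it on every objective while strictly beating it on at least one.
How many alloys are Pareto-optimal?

A: not dominated.
B: not dominated (best cost).
C: not dominated.
D: dominated by B (yield strength 810≥532, corrosion resistance 8≥3, cost 20≤31, density 6.8≤7.8).
E: dominated by B (yield strength 810≥528, corrosion resistance 8≥7, cost 20≤44, density 6.8≤10.8).
F: not dominated (best density).
G: not dominated.
Pareto-optimal: A, B, C, F, G → 5.

5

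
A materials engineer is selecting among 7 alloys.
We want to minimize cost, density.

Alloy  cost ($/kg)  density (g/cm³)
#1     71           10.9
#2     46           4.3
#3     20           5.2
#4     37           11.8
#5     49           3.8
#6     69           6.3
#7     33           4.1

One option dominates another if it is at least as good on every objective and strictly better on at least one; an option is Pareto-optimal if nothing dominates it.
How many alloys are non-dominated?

3

#1: dominated by #2 (cost 46≤71, density 4.3≤10.9).
#2: dominated by #7 (cost 33≤46, density 4.1≤4.3).
#3: not dominated (best cost).
#4: dominated by #3 (cost 20≤37, density 5.2≤11.8).
#5: not dominated (best density).
#6: dominated by #2 (cost 46≤69, density 4.3≤6.3).
#7: not dominated.
Pareto-optimal: #3, #5, #7 → 3.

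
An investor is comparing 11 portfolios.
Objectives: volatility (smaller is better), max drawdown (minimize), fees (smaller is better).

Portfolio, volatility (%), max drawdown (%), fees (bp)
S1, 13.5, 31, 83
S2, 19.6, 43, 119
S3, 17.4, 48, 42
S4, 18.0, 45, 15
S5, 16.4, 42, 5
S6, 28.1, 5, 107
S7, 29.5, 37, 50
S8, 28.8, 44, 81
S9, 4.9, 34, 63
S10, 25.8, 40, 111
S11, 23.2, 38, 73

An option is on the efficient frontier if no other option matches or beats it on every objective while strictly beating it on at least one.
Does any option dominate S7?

No

S1: worse on fees (83 vs 50).
S2: worse on max drawdown (43 vs 37).
S3: worse on max drawdown (48 vs 37).
S4: worse on max drawdown (45 vs 37).
S5: worse on max drawdown (42 vs 37).
S6: worse on fees (107 vs 50).
S8: worse on max drawdown (44 vs 37).
S9: worse on fees (63 vs 50).
S10: worse on max drawdown (40 vs 37).
S11: worse on max drawdown (38 vs 37).
No option is at least as good as S7 on every objective and strictly better on one.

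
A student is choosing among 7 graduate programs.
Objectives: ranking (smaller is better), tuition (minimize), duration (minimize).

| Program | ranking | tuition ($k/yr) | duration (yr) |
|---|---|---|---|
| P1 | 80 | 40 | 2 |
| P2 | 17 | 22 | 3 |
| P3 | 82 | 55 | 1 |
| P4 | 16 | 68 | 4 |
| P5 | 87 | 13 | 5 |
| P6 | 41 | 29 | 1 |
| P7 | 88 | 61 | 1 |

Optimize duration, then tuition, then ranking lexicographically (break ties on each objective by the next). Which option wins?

First minimize duration: best is 1, kept {P3, P6, P7}.
Then minimize tuition: best is 29, kept {P6}.

P6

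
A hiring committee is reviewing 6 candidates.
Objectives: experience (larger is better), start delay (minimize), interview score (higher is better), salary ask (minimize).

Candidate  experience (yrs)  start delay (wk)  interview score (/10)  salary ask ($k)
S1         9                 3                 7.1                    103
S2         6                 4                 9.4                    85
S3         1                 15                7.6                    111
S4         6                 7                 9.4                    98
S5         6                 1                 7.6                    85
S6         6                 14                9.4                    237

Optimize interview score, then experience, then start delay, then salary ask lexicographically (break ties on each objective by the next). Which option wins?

S2

First maximize interview score: best is 9.4, kept {S2, S4, S6}.
Then maximize experience: best is 6, kept {S2, S4, S6}.
Then minimize start delay: best is 4, kept {S2}.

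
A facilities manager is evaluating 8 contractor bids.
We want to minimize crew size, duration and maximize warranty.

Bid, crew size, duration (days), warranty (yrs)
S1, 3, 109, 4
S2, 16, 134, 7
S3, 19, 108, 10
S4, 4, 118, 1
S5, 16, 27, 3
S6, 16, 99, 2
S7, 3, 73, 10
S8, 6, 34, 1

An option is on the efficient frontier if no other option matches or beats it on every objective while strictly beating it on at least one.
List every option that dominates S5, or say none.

none

S1: worse on duration (109 vs 27).
S2: worse on duration (134 vs 27).
S3: worse on crew size (19 vs 16).
S4: worse on duration (118 vs 27).
S6: worse on duration (99 vs 27).
S7: worse on duration (73 vs 27).
S8: worse on duration (34 vs 27).
No option dominates S5.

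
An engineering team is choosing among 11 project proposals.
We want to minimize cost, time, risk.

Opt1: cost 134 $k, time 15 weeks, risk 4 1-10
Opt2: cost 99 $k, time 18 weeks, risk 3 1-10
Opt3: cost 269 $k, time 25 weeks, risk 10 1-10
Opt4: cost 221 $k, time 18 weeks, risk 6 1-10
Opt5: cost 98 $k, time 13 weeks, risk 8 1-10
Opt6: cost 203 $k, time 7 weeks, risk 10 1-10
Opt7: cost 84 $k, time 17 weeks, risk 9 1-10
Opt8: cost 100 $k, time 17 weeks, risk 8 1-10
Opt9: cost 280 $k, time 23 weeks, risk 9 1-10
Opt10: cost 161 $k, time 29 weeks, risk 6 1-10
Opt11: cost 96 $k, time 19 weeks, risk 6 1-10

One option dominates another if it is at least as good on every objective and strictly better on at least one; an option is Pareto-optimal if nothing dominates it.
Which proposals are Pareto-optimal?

Opt1: not dominated.
Opt2: not dominated (best risk).
Opt3: dominated by Opt1 (cost 134≤269, time 15≤25, risk 4≤10).
Opt4: dominated by Opt1 (cost 134≤221, time 15≤18, risk 4≤6).
Opt5: not dominated.
Opt6: not dominated (best time).
Opt7: not dominated (best cost).
Opt8: dominated by Opt5 (cost 98≤100, time 13≤17, risk 8≤8).
Opt9: dominated by Opt1 (cost 134≤280, time 15≤23, risk 4≤9).
Opt10: dominated by Opt1 (cost 134≤161, time 15≤29, risk 4≤6).
Opt11: not dominated.

Opt1, Opt2, Opt5, Opt6, Opt7, Opt11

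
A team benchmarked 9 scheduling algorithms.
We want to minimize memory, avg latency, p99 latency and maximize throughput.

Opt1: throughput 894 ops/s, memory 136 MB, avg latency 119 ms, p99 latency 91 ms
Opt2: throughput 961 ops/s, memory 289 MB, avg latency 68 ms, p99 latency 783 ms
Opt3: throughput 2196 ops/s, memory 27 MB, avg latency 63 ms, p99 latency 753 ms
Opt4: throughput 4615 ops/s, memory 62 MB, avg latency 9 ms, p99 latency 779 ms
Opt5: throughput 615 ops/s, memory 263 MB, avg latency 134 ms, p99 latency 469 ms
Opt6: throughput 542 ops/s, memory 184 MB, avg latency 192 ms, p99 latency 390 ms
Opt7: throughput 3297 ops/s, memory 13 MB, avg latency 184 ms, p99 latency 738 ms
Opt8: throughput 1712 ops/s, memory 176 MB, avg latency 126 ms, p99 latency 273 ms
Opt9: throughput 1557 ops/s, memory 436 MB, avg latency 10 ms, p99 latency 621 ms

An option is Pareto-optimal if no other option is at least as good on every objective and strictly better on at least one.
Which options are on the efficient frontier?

Opt1, Opt3, Opt4, Opt7, Opt8, Opt9

Opt1: not dominated (best p99 latency).
Opt2: dominated by Opt3 (throughput 2196≥961, memory 27≤289, avg latency 63≤68, p99 latency 753≤783).
Opt3: not dominated.
Opt4: not dominated (best throughput).
Opt5: dominated by Opt1 (throughput 894≥615, memory 136≤263, avg latency 119≤134, p99 latency 91≤469).
Opt6: dominated by Opt1 (throughput 894≥542, memory 136≤184, avg latency 119≤192, p99 latency 91≤390).
Opt7: not dominated (best memory).
Opt8: not dominated.
Opt9: not dominated.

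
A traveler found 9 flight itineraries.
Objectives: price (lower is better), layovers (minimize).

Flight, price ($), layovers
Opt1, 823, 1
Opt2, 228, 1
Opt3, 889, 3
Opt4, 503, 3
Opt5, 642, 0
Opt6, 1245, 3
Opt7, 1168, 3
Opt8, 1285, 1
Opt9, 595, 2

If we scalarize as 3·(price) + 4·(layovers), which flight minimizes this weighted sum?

Opt2

Opt1: 3·823 + 4·1 = 2473
Opt2: 3·228 + 4·1 = 688
Opt3: 3·889 + 4·3 = 2679
Opt4: 3·503 + 4·3 = 1521
Opt5: 3·642 + 4·0 = 1926
Opt6: 3·1245 + 4·3 = 3747
Opt7: 3·1168 + 4·3 = 3516
Opt8: 3·1285 + 4·1 = 3859
Opt9: 3·595 + 4·2 = 1793
Lowest: Opt2 at 688.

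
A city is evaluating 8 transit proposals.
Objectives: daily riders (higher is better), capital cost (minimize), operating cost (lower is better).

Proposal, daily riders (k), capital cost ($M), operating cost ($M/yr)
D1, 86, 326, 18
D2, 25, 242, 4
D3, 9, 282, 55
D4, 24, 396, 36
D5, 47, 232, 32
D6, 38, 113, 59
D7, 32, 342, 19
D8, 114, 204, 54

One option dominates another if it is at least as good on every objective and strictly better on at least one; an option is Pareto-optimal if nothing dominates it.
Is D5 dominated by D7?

No

D7 vs D5: D7 is worse on daily riders (32 vs 47), so it does not dominate D5.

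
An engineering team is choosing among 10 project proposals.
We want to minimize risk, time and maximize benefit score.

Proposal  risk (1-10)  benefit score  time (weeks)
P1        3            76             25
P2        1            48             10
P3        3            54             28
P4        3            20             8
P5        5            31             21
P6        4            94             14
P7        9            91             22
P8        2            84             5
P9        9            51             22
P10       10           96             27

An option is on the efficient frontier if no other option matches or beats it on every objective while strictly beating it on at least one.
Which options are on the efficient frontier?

P1: dominated by P8 (risk 2≤3, benefit score 84≥76, time 5≤25).
P2: not dominated (best risk).
P3: dominated by P1 (risk 3≤3, benefit score 76≥54, time 25≤28).
P4: dominated by P8 (risk 2≤3, benefit score 84≥20, time 5≤8).
P5: dominated by P2 (risk 1≤5, benefit score 48≥31, time 10≤21).
P6: not dominated.
P7: dominated by P6 (risk 4≤9, benefit score 94≥91, time 14≤22).
P8: not dominated (best time).
P9: dominated by P6 (risk 4≤9, benefit score 94≥51, time 14≤22).
P10: not dominated (best benefit score).

P2, P6, P8, P10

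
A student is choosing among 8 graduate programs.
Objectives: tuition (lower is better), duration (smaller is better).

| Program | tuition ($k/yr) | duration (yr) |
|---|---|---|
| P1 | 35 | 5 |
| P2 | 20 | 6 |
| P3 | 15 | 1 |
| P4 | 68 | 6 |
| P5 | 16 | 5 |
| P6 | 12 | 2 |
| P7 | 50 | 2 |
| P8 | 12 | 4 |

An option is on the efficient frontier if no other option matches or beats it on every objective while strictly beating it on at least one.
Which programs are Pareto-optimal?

P3, P6

P1: dominated by P3 (tuition 15≤35, duration 1≤5).
P2: dominated by P3 (tuition 15≤20, duration 1≤6).
P3: not dominated (best duration).
P4: dominated by P1 (tuition 35≤68, duration 5≤6).
P5: dominated by P3 (tuition 15≤16, duration 1≤5).
P6: not dominated.
P7: dominated by P3 (tuition 15≤50, duration 1≤2).
P8: dominated by P6 (tuition 12≤12, duration 2≤4).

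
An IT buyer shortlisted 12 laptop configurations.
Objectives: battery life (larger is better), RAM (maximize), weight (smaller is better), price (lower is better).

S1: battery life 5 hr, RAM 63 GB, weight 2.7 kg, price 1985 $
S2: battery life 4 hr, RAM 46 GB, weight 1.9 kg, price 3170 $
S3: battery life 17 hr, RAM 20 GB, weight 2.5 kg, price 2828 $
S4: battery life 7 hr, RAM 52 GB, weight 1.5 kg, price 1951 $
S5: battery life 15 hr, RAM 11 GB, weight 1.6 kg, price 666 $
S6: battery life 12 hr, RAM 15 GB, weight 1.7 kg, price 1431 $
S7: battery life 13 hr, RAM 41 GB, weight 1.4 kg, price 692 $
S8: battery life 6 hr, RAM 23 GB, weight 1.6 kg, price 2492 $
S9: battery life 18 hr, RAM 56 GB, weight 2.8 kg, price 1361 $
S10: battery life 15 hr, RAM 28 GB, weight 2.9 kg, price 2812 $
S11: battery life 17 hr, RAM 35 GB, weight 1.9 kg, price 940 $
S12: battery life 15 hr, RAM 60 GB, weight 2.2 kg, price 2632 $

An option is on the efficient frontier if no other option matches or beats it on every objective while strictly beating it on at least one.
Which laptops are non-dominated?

S1, S4, S5, S7, S9, S11, S12

S1: not dominated (best RAM).
S2: dominated by S4 (battery life 7≥4, RAM 52≥46, weight 1.5≤1.9, price 1951≤3170).
S3: dominated by S11 (battery life 17≥17, RAM 35≥20, weight 1.9≤2.5, price 940≤2828).
S4: not dominated.
S5: not dominated (best price).
S6: dominated by S7 (battery life 13≥12, RAM 41≥15, weight 1.4≤1.7, price 692≤1431).
S7: not dominated (best weight).
S8: dominated by S4 (battery life 7≥6, RAM 52≥23, weight 1.5≤1.6, price 1951≤2492).
S9: not dominated (best battery life).
S10: dominated by S9 (battery life 18≥15, RAM 56≥28, weight 2.8≤2.9, price 1361≤2812).
S11: not dominated.
S12: not dominated.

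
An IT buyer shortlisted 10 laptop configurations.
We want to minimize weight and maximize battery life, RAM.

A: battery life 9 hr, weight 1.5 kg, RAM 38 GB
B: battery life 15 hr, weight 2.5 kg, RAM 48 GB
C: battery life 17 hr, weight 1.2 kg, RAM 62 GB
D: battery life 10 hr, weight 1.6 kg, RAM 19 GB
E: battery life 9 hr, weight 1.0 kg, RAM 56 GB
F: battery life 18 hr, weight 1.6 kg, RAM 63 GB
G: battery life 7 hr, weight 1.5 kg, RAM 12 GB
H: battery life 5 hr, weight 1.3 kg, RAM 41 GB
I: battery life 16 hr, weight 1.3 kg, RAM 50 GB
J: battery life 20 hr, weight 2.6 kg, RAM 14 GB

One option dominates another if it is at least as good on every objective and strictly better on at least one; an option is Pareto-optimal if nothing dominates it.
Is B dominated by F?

Yes

F vs B: battery life 18≥15, weight 1.6≤2.5, RAM 63≥48 — F is at least as good on every objective with at least one strict improvement.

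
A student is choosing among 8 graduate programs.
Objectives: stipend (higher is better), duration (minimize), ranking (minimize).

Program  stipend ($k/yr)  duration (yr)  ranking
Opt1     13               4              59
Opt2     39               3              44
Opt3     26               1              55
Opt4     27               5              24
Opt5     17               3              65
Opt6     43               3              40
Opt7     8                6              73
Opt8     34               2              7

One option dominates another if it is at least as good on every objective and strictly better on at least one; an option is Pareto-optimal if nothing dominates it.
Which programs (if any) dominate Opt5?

Opt2, Opt3, Opt6, Opt8

Opt2: stipend 39≥17, duration 3≤3, ranking 44≤65 — dominates Opt5.
Opt3: stipend 26≥17, duration 1≤3, ranking 55≤65 — dominates Opt5.
Opt6: stipend 43≥17, duration 3≤3, ranking 40≤65 — dominates Opt5.
Opt8: stipend 34≥17, duration 2≤3, ranking 7≤65 — dominates Opt5.
Others (Opt1, Opt4, Opt7) are each worse than Opt5 on at least one objective.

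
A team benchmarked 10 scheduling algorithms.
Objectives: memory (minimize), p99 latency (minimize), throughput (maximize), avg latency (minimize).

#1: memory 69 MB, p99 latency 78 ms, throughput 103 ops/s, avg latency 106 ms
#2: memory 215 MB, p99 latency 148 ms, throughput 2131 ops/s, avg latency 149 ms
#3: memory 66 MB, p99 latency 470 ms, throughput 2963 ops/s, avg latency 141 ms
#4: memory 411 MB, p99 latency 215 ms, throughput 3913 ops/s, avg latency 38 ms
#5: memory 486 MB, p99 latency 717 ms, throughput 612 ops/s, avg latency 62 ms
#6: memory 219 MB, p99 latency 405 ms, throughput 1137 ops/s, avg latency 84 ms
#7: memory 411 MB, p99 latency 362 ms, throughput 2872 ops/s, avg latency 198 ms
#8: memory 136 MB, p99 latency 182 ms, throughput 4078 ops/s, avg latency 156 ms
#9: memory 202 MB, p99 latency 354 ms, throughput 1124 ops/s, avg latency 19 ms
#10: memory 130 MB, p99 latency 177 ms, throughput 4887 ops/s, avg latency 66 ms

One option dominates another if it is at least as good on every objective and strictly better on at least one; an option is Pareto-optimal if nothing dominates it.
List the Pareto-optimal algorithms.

#1, #2, #3, #4, #9, #10

#1: not dominated (best p99 latency).
#2: not dominated.
#3: not dominated (best memory).
#4: not dominated.
#5: dominated by #4 (memory 411≤486, p99 latency 215≤717, throughput 3913≥612, avg latency 38≤62).
#6: dominated by #10 (memory 130≤219, p99 latency 177≤405, throughput 4887≥1137, avg latency 66≤84).
#7: dominated by #4 (memory 411≤411, p99 latency 215≤362, throughput 3913≥2872, avg latency 38≤198).
#8: dominated by #10 (memory 130≤136, p99 latency 177≤182, throughput 4887≥4078, avg latency 66≤156).
#9: not dominated (best avg latency).
#10: not dominated (best throughput).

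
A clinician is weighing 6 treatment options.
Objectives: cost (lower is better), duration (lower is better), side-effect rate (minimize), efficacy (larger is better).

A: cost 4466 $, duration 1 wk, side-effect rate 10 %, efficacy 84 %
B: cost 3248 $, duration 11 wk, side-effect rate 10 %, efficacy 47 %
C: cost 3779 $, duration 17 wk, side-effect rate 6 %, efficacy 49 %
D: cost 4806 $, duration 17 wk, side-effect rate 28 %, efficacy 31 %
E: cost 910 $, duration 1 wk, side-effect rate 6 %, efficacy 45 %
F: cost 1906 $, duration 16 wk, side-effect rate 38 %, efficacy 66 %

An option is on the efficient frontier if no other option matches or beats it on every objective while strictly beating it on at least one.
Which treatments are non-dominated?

A, B, C, E, F

A: not dominated (best efficacy).
B: not dominated.
C: not dominated.
D: dominated by A (cost 4466≤4806, duration 1≤17, side-effect rate 10≤28, efficacy 84≥31).
E: not dominated (best cost).
F: not dominated.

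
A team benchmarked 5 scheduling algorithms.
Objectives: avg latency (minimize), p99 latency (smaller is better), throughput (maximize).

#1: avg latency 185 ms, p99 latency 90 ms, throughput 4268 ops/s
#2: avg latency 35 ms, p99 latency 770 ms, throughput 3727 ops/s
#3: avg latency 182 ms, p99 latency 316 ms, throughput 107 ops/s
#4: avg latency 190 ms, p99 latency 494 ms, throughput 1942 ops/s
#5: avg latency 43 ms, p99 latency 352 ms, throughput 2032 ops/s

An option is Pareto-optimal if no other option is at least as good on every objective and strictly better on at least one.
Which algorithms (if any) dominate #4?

#1, #5

#1: avg latency 185≤190, p99 latency 90≤494, throughput 4268≥1942 — dominates #4.
#5: avg latency 43≤190, p99 latency 352≤494, throughput 2032≥1942 — dominates #4.
Others (#2, #3) are each worse than #4 on at least one objective.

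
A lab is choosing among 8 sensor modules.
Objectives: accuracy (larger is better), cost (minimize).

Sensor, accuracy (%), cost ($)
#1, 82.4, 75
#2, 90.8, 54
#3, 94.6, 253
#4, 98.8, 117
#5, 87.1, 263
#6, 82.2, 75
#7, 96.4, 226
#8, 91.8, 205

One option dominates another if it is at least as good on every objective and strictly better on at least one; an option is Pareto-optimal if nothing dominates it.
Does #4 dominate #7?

#4 vs #7: accuracy 98.8≥96.4, cost 117≤226 — #4 is at least as good on every objective with at least one strict improvement.

Yes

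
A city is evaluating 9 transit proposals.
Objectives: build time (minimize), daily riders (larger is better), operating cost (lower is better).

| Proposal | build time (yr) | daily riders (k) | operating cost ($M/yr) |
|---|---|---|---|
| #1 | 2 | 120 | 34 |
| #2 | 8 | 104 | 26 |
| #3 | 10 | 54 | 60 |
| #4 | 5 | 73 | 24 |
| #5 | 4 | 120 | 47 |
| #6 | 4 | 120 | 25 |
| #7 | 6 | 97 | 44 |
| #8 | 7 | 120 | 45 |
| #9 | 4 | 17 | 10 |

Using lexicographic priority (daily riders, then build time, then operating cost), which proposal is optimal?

First maximize daily riders: best is 120, kept {#1, #5, #6, #8}.
Then minimize build time: best is 2, kept {#1}.

#1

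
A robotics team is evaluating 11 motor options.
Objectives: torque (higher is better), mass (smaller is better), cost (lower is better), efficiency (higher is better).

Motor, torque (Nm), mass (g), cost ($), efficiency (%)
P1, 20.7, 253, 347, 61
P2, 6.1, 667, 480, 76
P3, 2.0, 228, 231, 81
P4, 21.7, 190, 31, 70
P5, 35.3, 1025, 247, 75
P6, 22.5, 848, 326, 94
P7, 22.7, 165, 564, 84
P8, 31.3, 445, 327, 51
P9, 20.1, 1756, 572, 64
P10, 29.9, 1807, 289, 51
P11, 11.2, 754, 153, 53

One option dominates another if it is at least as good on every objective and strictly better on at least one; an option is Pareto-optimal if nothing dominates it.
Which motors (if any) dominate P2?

none

P1: worse on efficiency (61 vs 76).
P3: worse on torque (2.0 vs 6.1).
P4: worse on efficiency (70 vs 76).
P5: worse on mass (1025 vs 667).
P6: worse on mass (848 vs 667).
P7: worse on cost (564 vs 480).
P8: worse on efficiency (51 vs 76).
P9: worse on mass (1756 vs 667).
P10: worse on mass (1807 vs 667).
P11: worse on mass (754 vs 667).
No option dominates P2.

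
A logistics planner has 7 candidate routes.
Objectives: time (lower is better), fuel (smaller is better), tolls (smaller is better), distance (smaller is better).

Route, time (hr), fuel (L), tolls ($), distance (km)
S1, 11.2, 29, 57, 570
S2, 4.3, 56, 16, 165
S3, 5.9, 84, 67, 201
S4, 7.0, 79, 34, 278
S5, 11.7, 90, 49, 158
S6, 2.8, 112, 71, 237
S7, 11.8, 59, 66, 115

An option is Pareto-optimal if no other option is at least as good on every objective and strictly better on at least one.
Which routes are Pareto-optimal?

S1, S2, S5, S6, S7

S1: not dominated (best fuel).
S2: not dominated (best tolls).
S3: dominated by S2 (time 4.3≤5.9, fuel 56≤84, tolls 16≤67, distance 165≤201).
S4: dominated by S2 (time 4.3≤7.0, fuel 56≤79, tolls 16≤34, distance 165≤278).
S5: not dominated.
S6: not dominated (best time).
S7: not dominated (best distance).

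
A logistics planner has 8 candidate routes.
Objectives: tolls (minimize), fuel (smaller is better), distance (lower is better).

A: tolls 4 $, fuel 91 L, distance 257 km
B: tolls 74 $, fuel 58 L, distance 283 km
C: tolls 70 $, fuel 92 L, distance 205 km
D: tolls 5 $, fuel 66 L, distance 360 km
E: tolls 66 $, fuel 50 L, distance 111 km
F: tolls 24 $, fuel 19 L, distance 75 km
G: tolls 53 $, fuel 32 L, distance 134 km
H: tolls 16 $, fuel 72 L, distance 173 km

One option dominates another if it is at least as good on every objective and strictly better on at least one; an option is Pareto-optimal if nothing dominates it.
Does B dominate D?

No

B vs D: B is worse on tolls (74 vs 5), so it does not dominate D.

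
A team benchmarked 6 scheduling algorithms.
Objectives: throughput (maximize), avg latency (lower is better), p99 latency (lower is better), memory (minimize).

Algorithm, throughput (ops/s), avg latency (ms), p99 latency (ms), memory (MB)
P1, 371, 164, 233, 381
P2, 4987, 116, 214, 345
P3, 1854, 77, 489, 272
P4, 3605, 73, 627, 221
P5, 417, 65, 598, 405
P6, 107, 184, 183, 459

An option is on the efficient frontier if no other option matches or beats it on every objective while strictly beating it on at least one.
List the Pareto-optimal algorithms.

P2, P3, P4, P5, P6

P1: dominated by P2 (throughput 4987≥371, avg latency 116≤164, p99 latency 214≤233, memory 345≤381).
P2: not dominated (best throughput).
P3: not dominated.
P4: not dominated (best memory).
P5: not dominated (best avg latency).
P6: not dominated (best p99 latency).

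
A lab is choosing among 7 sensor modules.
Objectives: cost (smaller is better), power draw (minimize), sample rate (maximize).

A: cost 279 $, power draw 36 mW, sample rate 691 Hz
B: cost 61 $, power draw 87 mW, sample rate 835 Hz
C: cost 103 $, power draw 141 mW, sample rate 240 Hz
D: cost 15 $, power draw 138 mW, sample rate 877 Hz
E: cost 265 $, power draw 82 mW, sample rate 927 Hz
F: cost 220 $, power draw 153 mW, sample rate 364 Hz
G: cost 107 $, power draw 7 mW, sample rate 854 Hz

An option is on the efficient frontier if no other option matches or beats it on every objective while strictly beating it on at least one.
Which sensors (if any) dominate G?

none

A: worse on cost (279 vs 107).
B: worse on power draw (87 vs 7).
C: worse on power draw (141 vs 7).
D: worse on power draw (138 vs 7).
E: worse on cost (265 vs 107).
F: worse on cost (220 vs 107).
No option dominates G.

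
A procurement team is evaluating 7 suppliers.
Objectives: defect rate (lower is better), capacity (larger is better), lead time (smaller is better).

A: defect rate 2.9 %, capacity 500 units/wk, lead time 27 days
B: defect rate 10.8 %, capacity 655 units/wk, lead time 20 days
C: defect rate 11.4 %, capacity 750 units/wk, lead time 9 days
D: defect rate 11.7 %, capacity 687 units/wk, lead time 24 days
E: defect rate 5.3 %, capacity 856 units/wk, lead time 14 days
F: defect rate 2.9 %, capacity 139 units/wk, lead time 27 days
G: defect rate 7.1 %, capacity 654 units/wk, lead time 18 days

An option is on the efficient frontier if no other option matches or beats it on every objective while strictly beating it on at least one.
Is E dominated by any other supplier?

No

A: worse on capacity (500 vs 856).
B: worse on defect rate (10.8 vs 5.3).
C: worse on defect rate (11.4 vs 5.3).
D: worse on defect rate (11.7 vs 5.3).
F: worse on capacity (139 vs 856).
G: worse on defect rate (7.1 vs 5.3).
No option is at least as good as E on every objective and strictly better on one.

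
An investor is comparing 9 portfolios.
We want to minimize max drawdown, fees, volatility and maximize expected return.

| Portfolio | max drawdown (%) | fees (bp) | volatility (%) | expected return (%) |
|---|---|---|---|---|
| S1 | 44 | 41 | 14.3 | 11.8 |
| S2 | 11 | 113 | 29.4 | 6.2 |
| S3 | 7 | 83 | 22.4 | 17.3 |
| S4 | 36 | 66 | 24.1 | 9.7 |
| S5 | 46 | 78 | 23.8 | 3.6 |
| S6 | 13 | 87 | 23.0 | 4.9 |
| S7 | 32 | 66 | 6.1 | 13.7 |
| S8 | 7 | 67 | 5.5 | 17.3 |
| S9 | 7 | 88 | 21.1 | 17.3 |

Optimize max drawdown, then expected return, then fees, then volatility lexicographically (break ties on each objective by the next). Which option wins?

First minimize max drawdown: best is 7, kept {S3, S8, S9}.
Then maximize expected return: best is 17.3, kept {S3, S8, S9}.
Then minimize fees: best is 67, kept {S8}.

S8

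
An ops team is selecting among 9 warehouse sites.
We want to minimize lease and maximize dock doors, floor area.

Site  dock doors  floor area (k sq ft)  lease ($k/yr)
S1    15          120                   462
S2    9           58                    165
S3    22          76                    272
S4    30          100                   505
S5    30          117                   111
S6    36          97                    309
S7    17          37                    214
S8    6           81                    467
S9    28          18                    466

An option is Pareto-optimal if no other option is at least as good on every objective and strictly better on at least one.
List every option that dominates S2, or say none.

S5

S5: dock doors 30≥9, floor area 117≥58, lease 111≤165 — dominates S2.
Others (S1, S3, S4, S6, S7, S8, S9) are each worse than S2 on at least one objective.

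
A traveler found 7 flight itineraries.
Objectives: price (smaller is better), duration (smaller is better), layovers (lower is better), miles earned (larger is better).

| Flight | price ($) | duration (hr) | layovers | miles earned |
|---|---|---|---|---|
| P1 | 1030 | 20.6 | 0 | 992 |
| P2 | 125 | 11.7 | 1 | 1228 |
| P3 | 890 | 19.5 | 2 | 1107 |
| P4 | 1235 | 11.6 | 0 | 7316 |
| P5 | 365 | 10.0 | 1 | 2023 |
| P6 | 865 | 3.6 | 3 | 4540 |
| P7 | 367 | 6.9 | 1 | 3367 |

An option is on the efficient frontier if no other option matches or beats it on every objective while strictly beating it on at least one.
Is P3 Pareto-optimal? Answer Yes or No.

No

P2 vs P3: price 125≤890, duration 11.7≤19.5, layovers 1≤2, miles earned 1228≥1107 — P2 is at least as good on every objective and strictly better on at least one, so P2 dominates P3.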